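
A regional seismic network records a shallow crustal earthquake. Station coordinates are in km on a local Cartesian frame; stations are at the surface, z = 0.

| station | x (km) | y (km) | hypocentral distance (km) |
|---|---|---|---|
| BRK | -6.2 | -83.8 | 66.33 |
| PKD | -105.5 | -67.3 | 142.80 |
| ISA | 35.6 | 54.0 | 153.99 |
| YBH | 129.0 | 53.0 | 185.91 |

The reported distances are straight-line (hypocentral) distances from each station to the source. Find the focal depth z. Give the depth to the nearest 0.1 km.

z ≈ 59.6 km

Each station gives a sphere (x−x_i)² + (y−y_i)² + z² = d_i² (stations at z=0).
Subtracting the BRK sphere from PKD and ISA: z² cancels, leaving linear equations in x and y:
-198.6 x + 33.0 y = -7393.51
83.6 x + 275.6 y = -22190.77
Solving: x ≈ 22.705, y ≈ -87.405 km (keep extra digits for the depth step; rounded: 22.7, -87.4).
Then from the BRK sphere: z² = 66.33² − (x + 6.2)² − (y + 83.8)² with x = 22.705, y = -87.405, so z ≈ 59.592 ≈ 59.6 km.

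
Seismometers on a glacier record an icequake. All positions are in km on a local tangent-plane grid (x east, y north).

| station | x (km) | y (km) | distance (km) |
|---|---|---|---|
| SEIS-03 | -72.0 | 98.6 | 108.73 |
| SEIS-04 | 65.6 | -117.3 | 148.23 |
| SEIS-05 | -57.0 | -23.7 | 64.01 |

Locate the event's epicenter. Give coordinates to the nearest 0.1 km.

Circle about each station: (x + 72.0)² + (y − 98.6)² = 108.73²; (x − 65.6)² + (y + 117.3)² = 148.23²; (x + 57.0)² + (y + 23.7)² = 64.01².
Subtracting the SEIS-03 equation from the SEIS-04 and SEIS-05 equations removes the quadratic terms:
275.2 x − 431.8 y = -6993.23
30.0 x − 244.6 y = -3370.34
Solving the 2×2 system: x ≈ -4.7, y ≈ 13.2 km.
Check against SEIS-03 (with the unrounded x, y): √((x + 72.0)²+(y − 98.6)²) = 108.73 ≈ 108.73 km. ✓

(-4.7, 13.2)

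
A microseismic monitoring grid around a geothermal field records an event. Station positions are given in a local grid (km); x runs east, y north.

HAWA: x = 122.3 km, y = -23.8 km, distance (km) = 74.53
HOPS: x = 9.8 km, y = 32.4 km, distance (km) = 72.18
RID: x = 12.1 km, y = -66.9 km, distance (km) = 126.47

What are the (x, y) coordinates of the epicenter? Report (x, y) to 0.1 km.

81.7 km east, 38.7 km north

Circle about each station: (x − 122.3)² + (y + 23.8)² = 74.53²; (x − 9.8)² + (y − 32.4)² = 72.18²; (x − 12.1)² + (y + 66.9)² = 126.47².
Subtracting the HAWA equation from the HOPS and RID equations removes the quadratic terms:
-225.0 x + 112.4 y = -14033.16
-220.4 x − 86.2 y = -21341.65
Solving the 2×2 system: x ≈ 81.7, y ≈ 38.7 km.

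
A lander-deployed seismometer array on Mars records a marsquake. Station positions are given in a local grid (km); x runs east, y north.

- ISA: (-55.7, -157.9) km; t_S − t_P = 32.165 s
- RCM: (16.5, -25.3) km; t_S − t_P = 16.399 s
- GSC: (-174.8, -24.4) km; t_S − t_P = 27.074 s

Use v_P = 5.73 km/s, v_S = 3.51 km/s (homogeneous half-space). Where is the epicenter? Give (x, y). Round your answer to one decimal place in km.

Distance from S−P lag: d = Δt · v_P v_S / (v_P − v_S) = Δt · (5.73·3.51)/(5.73−3.51) ≈ 9.0596·Δt.
So d_ISA = 291.40, d_RCM = 148.57, d_GSC = 245.28 km.
Circle about each station: (x + 55.7)² + (y + 157.9)² = 291.40²; (x − 16.5)² + (y + 25.3)² = 148.57²; (x + 174.8)² + (y + 24.4)² = 245.28².
Subtracting the ISA equation from the RCM and GSC equations removes the quadratic terms:
144.4 x + 265.2 y = 35718.36
-238.2 x + 267.0 y = 27867.18
Solving the 2×2 system: x ≈ 21.1, y ≈ 123.2 km.

(21.1, 123.2)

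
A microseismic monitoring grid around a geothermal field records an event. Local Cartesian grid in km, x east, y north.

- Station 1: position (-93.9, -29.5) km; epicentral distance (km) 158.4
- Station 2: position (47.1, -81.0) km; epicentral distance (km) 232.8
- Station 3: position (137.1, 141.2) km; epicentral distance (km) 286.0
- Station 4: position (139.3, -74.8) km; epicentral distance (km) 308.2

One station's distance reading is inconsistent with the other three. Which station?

Solve using three stations at a time. Using Station 2, Station 3, Station 4 (subtract circle equations pairwise → linear system) gives (x, y) ≈ (-137.3, 60.9).
Distances from that point to each station vs reported:
  Station 1: calculated 100.3 vs reported 158.4 → residual 58.1 km
  Station 2: calculated 232.7 vs reported 232.8 → residual 0.1 km
  Station 3: calculated 285.9 vs reported 286.0 → residual 0.1 km
  Station 4: calculated 308.1 vs reported 308.2 → residual 0.1 km
Station 2, Station 3, Station 4 are mutually consistent (residuals ≈ 0); Station 1 is off by 58.1 km.

Station 1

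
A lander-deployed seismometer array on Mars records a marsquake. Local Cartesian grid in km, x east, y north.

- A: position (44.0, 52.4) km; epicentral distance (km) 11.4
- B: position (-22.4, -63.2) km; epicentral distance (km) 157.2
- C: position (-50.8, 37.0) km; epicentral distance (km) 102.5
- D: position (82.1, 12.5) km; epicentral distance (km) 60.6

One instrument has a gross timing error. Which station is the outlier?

B

Solve using three stations at a time. Using A, C, D (subtract circle equations pairwise → linear system) gives (x, y) ≈ (48.4, 62.8).
Distances from that point to each station vs reported:
  A: calculated 11.3 vs reported 11.4 → residual 0.1 km
  B: calculated 144.5 vs reported 157.2 → residual 12.7 km
  C: calculated 102.5 vs reported 102.5 → residual 0.0 km
  D: calculated 60.6 vs reported 60.6 → residual 0.0 km
A, C, D are mutually consistent (residuals ≈ 0); B is off by 12.7 km.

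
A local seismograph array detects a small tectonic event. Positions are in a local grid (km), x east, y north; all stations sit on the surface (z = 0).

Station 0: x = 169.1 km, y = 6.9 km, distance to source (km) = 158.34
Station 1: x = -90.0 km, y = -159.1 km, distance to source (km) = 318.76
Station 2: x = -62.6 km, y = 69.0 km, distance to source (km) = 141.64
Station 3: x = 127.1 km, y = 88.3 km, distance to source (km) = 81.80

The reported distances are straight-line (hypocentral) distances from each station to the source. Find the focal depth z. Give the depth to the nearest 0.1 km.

42.9 km

Each station gives a sphere (x−x_i)² + (y−y_i)² + z² = d_i² (stations at z=0).
Subtracting the Station 0 sphere from Station 1 and Station 2: z² cancels, leaving linear equations in x and y:
-518.2 x − 332.0 y = -71765.99
-463.4 x + 124.2 y = -14952.99
Solving: x ≈ 63.598, y ≈ 116.896 km (keep extra digits for the depth step; rounded: 63.6, 116.9).
Then from the Station 0 sphere: z² = 158.34² − (x − 169.1)² − (y − 6.9)² with x = 63.598, y = 116.896, so z ≈ 42.916 ≈ 42.9 km.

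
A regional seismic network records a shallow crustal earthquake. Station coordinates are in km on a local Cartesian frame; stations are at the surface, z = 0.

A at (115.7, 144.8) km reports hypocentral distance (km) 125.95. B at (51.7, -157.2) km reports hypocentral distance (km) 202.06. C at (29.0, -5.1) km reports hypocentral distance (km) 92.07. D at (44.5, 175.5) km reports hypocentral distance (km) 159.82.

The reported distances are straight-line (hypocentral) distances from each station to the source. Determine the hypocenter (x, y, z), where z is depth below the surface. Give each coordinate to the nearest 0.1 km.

(93.3, 33.1, 53.7)

Each station gives a sphere (x−x_i)² + (y−y_i)² + z² = d_i² (stations at z=0).
Subtracting the A sphere from B and C: z² cancels, leaving linear equations in x and y:
-128.0 x − 604.0 y = -31933.64
-173.4 x − 299.8 y = -26100.00
Solving: x ≈ 93.291, y ≈ 33.100 km (keep extra digits for the depth step; rounded: 93.3, 33.1).
Then from the A sphere: z² = 125.95² − (x − 115.7)² − (y − 144.8)² with x = 93.291, y = 33.100, so z ≈ 53.706 ≈ 53.7 km.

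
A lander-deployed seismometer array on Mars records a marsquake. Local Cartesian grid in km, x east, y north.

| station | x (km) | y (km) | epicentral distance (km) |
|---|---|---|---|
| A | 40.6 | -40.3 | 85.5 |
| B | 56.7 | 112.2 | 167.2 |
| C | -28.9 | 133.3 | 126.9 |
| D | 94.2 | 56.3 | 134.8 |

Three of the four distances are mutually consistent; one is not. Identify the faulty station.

B

Solve using three stations at a time. Using A, C, D (subtract circle equations pairwise → linear system) gives (x, y) ≈ (-31.0, 6.4).
Distances from that point to each station vs reported:
  A: calculated 85.5 vs reported 85.5 → residual 0.0 km
  B: calculated 137.4 vs reported 167.2 → residual 29.8 km
  C: calculated 126.9 vs reported 126.9 → residual 0.0 km
  D: calculated 134.8 vs reported 134.8 → residual 0.0 km
A, C, D are mutually consistent (residuals ≈ 0); B is off by 29.8 km.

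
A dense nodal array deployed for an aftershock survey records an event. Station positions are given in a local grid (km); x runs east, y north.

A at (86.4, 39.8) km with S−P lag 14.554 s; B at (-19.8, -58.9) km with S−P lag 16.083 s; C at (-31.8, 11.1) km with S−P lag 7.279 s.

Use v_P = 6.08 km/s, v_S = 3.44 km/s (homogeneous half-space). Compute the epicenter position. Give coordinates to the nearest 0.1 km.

Distance from S−P lag: d = Δt · v_P v_S / (v_P − v_S) = Δt · (6.08·3.44)/(6.08−3.44) ≈ 7.9224·Δt.
So d_A = 115.30, d_B = 127.42, d_C = 57.67 km.
Circle about each station: (x − 86.4)² + (y − 39.8)² = 115.30²; (x + 19.8)² + (y + 58.9)² = 127.42²; (x + 31.8)² + (y − 11.1)² = 57.67².
Subtracting the A equation from the B and C equations removes the quadratic terms:
-212.4 x − 197.4 y = -8129.52
-236.4 x − 57.4 y = 2053.71
Solving the 2×2 system: x ≈ -25.3, y ≈ 68.4 km.

-25.3 km east, 68.4 km north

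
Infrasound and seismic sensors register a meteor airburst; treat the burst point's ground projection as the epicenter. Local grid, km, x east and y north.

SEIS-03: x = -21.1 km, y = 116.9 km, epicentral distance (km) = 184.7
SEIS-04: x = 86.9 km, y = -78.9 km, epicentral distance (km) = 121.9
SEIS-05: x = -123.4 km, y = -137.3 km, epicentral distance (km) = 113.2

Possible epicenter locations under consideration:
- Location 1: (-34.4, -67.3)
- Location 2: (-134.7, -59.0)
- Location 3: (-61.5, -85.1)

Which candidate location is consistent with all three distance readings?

Location 1

For each candidate, compare |candidate − station| to the reported distance:
Location 1: residuals SEIS-03 0.0, SEIS-04 0.0, SEIS-05 0.0 → max 0.0 km
Location 2: residuals SEIS-03 24.7, SEIS-04 100.6, SEIS-05 34.1 → max 100.6 km
Location 3: residuals SEIS-03 21.3, SEIS-04 26.6, SEIS-05 32.2 → max 32.2 km
Only Location 1 has all residuals ≈ 0.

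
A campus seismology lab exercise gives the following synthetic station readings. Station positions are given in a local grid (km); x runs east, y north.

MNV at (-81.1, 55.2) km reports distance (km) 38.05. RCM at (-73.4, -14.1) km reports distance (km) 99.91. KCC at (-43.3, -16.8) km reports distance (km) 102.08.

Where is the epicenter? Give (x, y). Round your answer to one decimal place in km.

(-56.7, 84.4)

Circle about each station: (x + 81.1)² + (y − 55.2)² = 38.05²; (x + 73.4)² + (y + 14.1)² = 99.91²; (x + 43.3)² + (y + 16.8)² = 102.08².
Subtracting the MNV equation from the RCM and KCC equations removes the quadratic terms:
15.4 x − 138.6 y = -12572.09
75.6 x − 144.0 y = -16439.64
Solving the 2×2 system: x ≈ -56.7, y ≈ 84.4 km.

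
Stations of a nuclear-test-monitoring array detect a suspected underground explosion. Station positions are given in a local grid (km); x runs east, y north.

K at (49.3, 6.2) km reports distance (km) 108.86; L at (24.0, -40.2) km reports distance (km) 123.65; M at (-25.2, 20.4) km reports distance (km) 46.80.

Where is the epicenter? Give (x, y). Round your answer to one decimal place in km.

x ≈ -43.2 km, y ≈ 63.6 km

Circle about each station: (x − 49.3)² + (y − 6.2)² = 108.86²; (x − 24.0)² + (y + 40.2)² = 123.65²; (x + 25.2)² + (y − 20.4)² = 46.80².
Subtracting the K equation from the L and M equations removes the quadratic terms:
-50.6 x − 92.8 y = -3715.71
-149.0 x + 28.4 y = 8242.53
Solving the 2×2 system: x ≈ -43.2, y ≈ 63.6 km.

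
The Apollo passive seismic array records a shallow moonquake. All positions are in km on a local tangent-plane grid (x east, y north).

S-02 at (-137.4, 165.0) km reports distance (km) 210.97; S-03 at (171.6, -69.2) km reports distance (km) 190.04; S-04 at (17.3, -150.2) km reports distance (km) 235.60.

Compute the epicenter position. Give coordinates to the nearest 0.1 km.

Circle about each station: (x + 137.4)² + (y − 165.0)² = 210.97²; (x − 171.6)² + (y + 69.2)² = 190.04²; (x − 17.3)² + (y + 150.2)² = 235.60².
Subtracting the S-02 equation from the S-03 and S-04 equations removes the quadratic terms:
618.0 x − 468.4 y = -3475.42
309.4 x − 630.4 y = -34243.45
Solving the 2×2 system: x ≈ 56.6, y ≈ 82.1 km.
Check against S-02 (with the unrounded x, y): √((x + 137.4)²+(y − 165.0)²) = 210.97 ≈ 210.97 km. ✓

(56.6, 82.1)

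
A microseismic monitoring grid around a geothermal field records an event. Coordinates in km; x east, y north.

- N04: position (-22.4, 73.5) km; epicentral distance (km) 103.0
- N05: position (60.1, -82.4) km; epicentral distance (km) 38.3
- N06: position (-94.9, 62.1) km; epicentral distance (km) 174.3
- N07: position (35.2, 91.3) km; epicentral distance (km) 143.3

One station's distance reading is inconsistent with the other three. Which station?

N04

Solve using three stations at a time. Using N05, N06, N07 (subtract circle equations pairwise → linear system) gives (x, y) ≈ (36.9, -52.0).
Distances from that point to each station vs reported:
  N04: calculated 138.8 vs reported 103.0 → residual 35.8 km
  N05: calculated 38.3 vs reported 38.3 → residual 0.0 km
  N06: calculated 174.3 vs reported 174.3 → residual 0.0 km
  N07: calculated 143.3 vs reported 143.3 → residual 0.0 km
N05, N06, N07 are mutually consistent (residuals ≈ 0); N04 is off by 35.8 km.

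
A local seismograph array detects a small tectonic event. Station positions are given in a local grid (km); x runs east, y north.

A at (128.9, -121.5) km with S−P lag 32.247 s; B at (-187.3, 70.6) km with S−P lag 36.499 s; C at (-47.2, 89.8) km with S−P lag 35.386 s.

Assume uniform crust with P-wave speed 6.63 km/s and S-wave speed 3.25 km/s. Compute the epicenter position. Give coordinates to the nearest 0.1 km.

Distance from S−P lag: d = Δt · v_P v_S / (v_P − v_S) = Δt · (6.63·3.25)/(6.63−3.25) ≈ 6.3750·Δt.
So d_A = 205.57, d_B = 232.68, d_C = 225.59 km.
Circle about each station: (x − 128.9)² + (y + 121.5)² = 205.57²; (x + 187.3)² + (y − 70.6)² = 232.68²; (x + 47.2)² + (y − 89.8)² = 225.59².
Subtracting pairs of circle equations eliminates x²+y² and gives linear equations (the radical axes):
-632.4 x + 384.2 y = -3192.77
-352.2 x + 422.6 y = -29717.40
Solving the 2×2 system: x ≈ -76.3, y ≈ -133.9 km.

-76.3 km east, -133.9 km north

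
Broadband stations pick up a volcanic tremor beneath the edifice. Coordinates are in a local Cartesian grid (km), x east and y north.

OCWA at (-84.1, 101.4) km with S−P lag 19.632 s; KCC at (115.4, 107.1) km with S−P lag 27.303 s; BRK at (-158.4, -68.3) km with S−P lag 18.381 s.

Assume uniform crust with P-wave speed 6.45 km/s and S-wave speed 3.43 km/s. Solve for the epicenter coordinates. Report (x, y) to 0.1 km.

x ≈ -28.9 km, y ≈ -31.4 km

Distance from S−P lag: d = Δt · v_P v_S / (v_P − v_S) = Δt · (6.45·3.43)/(6.45−3.43) ≈ 7.3257·Δt.
So d_OCWA = 143.82, d_KCC = 200.01, d_BRK = 134.65 km.
Circle about each station: (x + 84.1)² + (y − 101.4)² = 143.82²; (x − 115.4)² + (y − 107.1)² = 200.01²; (x + 158.4)² + (y + 68.3)² = 134.65².
Subtracting pairs of circle equations eliminates x²+y² and gives linear equations (the radical axes):
399.0 x + 11.4 y = -11887.01
-148.6 x − 339.4 y = 14954.25
Solving the 2×2 system: x ≈ -28.9, y ≈ -31.4 km.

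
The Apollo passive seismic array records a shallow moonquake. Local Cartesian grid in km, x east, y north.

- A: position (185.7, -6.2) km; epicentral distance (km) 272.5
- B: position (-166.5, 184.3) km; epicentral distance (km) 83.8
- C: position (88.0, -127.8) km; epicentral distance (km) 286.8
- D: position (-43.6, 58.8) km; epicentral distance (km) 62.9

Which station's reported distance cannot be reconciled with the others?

Solve using three stations at a time. Using A, C, D (subtract circle equations pairwise → linear system) gives (x, y) ≈ (-55.5, 120.5).
Distances from that point to each station vs reported:
  A: calculated 272.5 vs reported 272.5 → residual 0.0 km
  B: calculated 128.0 vs reported 83.8 → residual 44.2 km
  C: calculated 286.8 vs reported 286.8 → residual 0.0 km
  D: calculated 62.8 vs reported 62.9 → residual 0.1 km
A, C, D are mutually consistent (residuals ≈ 0); B is off by 44.2 km.

B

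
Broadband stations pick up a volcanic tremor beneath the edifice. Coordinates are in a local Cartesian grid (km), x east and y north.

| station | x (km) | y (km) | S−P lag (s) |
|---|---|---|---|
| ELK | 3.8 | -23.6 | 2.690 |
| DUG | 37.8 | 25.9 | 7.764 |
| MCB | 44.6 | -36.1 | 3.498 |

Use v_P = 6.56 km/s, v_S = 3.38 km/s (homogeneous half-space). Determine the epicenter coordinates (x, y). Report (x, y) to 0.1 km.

Distance from S−P lag: d = Δt · v_P v_S / (v_P − v_S) = Δt · (6.56·3.38)/(6.56−3.38) ≈ 6.9726·Δt.
So d_ELK = 18.76, d_DUG = 54.14, d_MCB = 24.39 km.
Circle about each station: (x − 3.8)² + (y + 23.6)² = 18.76²; (x − 37.8)² + (y − 25.9)² = 54.14²; (x − 44.6)² + (y + 36.1)² = 24.39².
Subtracting the ELK equation from the DUG and MCB equations removes the quadratic terms:
68.0 x + 99.0 y = -1050.95
81.6 x − 25.0 y = 2478.04
Solving the 2×2 system: x ≈ 22.4, y ≈ -26.0 km.

22.4 km east, -26.0 km north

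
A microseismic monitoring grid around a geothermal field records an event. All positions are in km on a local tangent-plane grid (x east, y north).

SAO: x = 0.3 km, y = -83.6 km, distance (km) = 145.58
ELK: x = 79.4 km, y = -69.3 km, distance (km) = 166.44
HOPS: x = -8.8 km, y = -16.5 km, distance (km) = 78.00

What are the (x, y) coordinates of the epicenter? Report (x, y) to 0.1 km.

x ≈ -25.9 km, y ≈ 59.6 km

Circle about each station: (x − 0.3)² + (y + 83.6)² = 145.58²; (x − 79.4)² + (y + 69.3)² = 166.44²; (x + 8.8)² + (y + 16.5)² = 78.00².
Subtracting pairs of circle equations eliminates x²+y² and gives linear equations (the radical axes):
158.2 x + 28.6 y = -2390.94
-18.2 x + 134.2 y = 8470.18
Solving the 2×2 system: x ≈ -25.9, y ≈ 59.6 km.
Check against SAO (with the unrounded x, y): √((x − 0.3)²+(y + 83.6)²) = 145.58 ≈ 145.58 km. ✓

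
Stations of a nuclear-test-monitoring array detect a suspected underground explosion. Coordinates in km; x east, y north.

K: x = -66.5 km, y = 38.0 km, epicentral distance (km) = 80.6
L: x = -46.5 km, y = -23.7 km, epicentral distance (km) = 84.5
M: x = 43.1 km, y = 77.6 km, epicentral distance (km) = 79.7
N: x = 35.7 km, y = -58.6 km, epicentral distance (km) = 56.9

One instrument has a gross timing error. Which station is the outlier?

K

Solve using three stations at a time. Using L, M, N (subtract circle equations pairwise → linear system) gives (x, y) ≈ (35.1, -1.7).
Distances from that point to each station vs reported:
  K: calculated 109.1 vs reported 80.6 → residual 28.5 km
  L: calculated 84.5 vs reported 84.5 → residual 0.0 km
  M: calculated 79.7 vs reported 79.7 → residual 0.0 km
  N: calculated 56.9 vs reported 56.9 → residual 0.0 km
L, M, N are mutually consistent (residuals ≈ 0); K is off by 28.5 km.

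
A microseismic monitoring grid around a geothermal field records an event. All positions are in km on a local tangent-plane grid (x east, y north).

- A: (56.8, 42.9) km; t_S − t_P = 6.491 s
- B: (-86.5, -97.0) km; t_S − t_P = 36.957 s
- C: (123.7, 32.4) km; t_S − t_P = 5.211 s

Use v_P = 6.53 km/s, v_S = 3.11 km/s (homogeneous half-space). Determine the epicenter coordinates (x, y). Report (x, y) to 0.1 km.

Distance from S−P lag: d = Δt · v_P v_S / (v_P − v_S) = Δt · (6.53·3.11)/(6.53−3.11) ≈ 5.9381·Δt.
So d_A = 38.54, d_B = 219.45, d_C = 30.94 km.
Circle about each station: (x − 56.8)² + (y − 42.9)² = 38.54²; (x + 86.5)² + (y + 97.0)² = 219.45²; (x − 123.7)² + (y − 32.4)² = 30.94².
Subtracting pairs of circle equations eliminates x²+y² and gives linear equations (the radical axes):
-286.6 x − 279.8 y = -34848.37
133.8 x − 21.0 y = 11812.85
Solving the 2×2 system: x ≈ 92.9, y ≈ 29.4 km.
Check against A (with the unrounded x, y): √((x − 56.8)²+(y − 42.9)²) = 38.55 ≈ 38.54 km. ✓

x ≈ 92.9 km, y ≈ 29.4 km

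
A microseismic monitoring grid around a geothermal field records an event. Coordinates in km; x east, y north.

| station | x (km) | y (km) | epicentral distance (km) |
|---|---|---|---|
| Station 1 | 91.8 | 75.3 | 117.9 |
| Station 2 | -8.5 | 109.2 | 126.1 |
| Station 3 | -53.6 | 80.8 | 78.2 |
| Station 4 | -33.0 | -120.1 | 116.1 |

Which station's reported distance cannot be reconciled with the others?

Station 3

Solve using three stations at a time. Using Station 1, Station 2, Station 4 (subtract circle equations pairwise → linear system) gives (x, y) ≈ (15.5, -14.6).
Distances from that point to each station vs reported:
  Station 1: calculated 117.9 vs reported 117.9 → residual 0.0 km
  Station 2: calculated 126.1 vs reported 126.1 → residual 0.0 km
  Station 3: calculated 117.8 vs reported 78.2 → residual 39.6 km
  Station 4: calculated 116.1 vs reported 116.1 → residual 0.0 km
Station 1, Station 2, Station 4 are mutually consistent (residuals ≈ 0); Station 3 is off by 39.6 km.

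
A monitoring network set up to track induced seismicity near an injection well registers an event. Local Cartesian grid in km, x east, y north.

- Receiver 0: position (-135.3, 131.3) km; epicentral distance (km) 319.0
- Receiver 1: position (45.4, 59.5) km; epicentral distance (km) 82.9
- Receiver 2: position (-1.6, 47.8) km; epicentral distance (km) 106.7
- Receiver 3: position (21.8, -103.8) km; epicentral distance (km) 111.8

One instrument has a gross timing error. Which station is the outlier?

Receiver 0

Solve using three stations at a time. Using Receiver 1, Receiver 2, Receiver 3 (subtract circle equations pairwise → linear system) gives (x, y) ≈ (86.4, -12.5).
Distances from that point to each station vs reported:
  Receiver 0: calculated 264.3 vs reported 319.0 → residual 54.7 km
  Receiver 1: calculated 82.9 vs reported 82.9 → residual 0.0 km
  Receiver 2: calculated 106.7 vs reported 106.7 → residual 0.0 km
  Receiver 3: calculated 111.8 vs reported 111.8 → residual 0.0 km
Receiver 1, Receiver 2, Receiver 3 are mutually consistent (residuals ≈ 0); Receiver 0 is off by 54.7 km.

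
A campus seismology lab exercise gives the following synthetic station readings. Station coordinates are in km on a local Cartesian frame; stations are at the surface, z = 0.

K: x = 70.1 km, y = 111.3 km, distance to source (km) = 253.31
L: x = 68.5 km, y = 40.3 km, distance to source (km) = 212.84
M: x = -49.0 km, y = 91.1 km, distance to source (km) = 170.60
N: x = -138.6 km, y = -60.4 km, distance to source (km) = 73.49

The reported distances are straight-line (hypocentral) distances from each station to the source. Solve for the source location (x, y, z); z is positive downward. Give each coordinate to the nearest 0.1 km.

x ≈ -110.5 km, y ≈ -53.0 km, depth ≈ 67.5 km

Each station gives a sphere (x−x_i)² + (y−y_i)² + z² = d_i² (stations at z=0).
Subtracting the K sphere from L and M: z² cancels, leaving linear equations in x and y:
-3.2 x − 142.0 y = 7879.73
-238.2 x − 40.4 y = 28460.11
Solving: x ≈ -110.491, y ≈ -53.001 km (keep extra digits for the depth step; rounded: -110.5, -53.0).
Then from the K sphere: z² = 253.31² − (x − 70.1)² − (y − 111.3)² with x = -110.491, y = -53.001, so z ≈ 67.513 ≈ 67.5 km.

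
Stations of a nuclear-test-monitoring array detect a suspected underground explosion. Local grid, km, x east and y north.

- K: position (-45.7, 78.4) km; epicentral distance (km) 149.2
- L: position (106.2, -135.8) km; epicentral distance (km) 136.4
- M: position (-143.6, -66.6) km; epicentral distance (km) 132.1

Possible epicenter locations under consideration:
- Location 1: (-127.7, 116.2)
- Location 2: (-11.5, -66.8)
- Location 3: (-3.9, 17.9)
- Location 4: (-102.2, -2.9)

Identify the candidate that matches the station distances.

For each candidate, compare |candidate − station| to the reported distance:
Location 1: residuals K 58.9, L 207.4, M 51.4 → max 207.4 km
Location 2: residuals K 0.0, L 0.0, M 0.0 → max 0.0 km
Location 3: residuals K 75.7, L 52.7, M 31.2 → max 75.7 km
Location 4: residuals K 50.2, L 110.8, M 56.1 → max 110.8 km
Only Location 2 has all residuals ≈ 0.

Location 2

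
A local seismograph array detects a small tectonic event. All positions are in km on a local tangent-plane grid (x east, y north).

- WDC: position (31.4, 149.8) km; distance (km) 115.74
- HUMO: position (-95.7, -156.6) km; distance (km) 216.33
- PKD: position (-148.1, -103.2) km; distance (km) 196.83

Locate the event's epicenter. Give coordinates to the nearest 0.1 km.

Circle about each station: (x − 31.4)² + (y − 149.8)² = 115.74²; (x + 95.7)² + (y + 156.6)² = 216.33²; (x + 148.1)² + (y + 103.2)² = 196.83².
Subtracting the WDC equation from the HUMO and PKD equations removes the quadratic terms:
-254.2 x − 612.8 y = -23146.87
-359.0 x − 506.0 y = -16188.45
Solving the 2×2 system: x ≈ -19.6, y ≈ 45.9 km.

-19.6 km east, 45.9 km north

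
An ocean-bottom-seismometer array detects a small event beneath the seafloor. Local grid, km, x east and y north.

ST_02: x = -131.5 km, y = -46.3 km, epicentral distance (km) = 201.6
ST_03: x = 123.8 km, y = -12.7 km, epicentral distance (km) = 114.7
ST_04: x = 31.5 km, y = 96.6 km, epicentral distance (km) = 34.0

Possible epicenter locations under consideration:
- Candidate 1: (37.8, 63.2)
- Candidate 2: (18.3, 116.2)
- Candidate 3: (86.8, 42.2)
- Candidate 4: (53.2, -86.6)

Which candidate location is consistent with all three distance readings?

Candidate 1

For each candidate, compare |candidate − station| to the reported distance:
Candidate 1: residuals ST_02 0.0, ST_03 0.0, ST_04 0.0 → max 0.0 km
Candidate 2: residuals ST_02 19.4, ST_03 51.9, ST_04 10.4 → max 51.9 km
Candidate 3: residuals ST_02 34.0, ST_03 48.5, ST_04 43.6 → max 48.5 km
Candidate 4: residuals ST_02 12.6, ST_03 12.5, ST_04 150.5 → max 150.5 km
Only Candidate 1 has all residuals ≈ 0.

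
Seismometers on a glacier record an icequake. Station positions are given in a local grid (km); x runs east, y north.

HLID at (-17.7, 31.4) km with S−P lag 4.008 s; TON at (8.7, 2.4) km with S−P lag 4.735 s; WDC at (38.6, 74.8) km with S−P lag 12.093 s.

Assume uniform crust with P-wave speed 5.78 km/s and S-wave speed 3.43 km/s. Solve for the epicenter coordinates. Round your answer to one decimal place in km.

-31.2 km east, 0.4 km north

Distance from S−P lag: d = Δt · v_P v_S / (v_P − v_S) = Δt · (5.78·3.43)/(5.78−3.43) ≈ 8.4363·Δt.
So d_HLID = 33.81, d_TON = 39.95, d_WDC = 102.02 km.
Circle about each station: (x + 17.7)² + (y − 31.4)² = 33.81²; (x − 8.7)² + (y − 2.4)² = 39.95²; (x − 38.6)² + (y − 74.8)² = 102.02².
Subtracting pairs of circle equations eliminates x²+y² and gives linear equations (the radical axes):
52.8 x − 58.0 y = -1670.69
112.6 x + 86.8 y = -3479.21
Solving the 2×2 system: x ≈ -31.2, y ≈ 0.4 km.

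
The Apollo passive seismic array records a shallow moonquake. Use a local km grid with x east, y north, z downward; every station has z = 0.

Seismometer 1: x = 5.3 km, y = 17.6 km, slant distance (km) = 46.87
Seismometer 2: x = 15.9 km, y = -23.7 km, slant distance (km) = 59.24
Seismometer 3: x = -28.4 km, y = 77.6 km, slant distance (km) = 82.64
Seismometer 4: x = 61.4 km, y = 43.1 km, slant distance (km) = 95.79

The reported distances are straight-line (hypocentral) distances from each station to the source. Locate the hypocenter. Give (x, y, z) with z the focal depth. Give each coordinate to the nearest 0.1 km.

Each station gives a sphere (x−x_i)² + (y−y_i)² + z² = d_i² (stations at z=0).
Subtracting the Seismometer 1 sphere from Seismometer 2 and Seismometer 3: z² cancels, leaving linear equations in x and y:
21.2 x − 82.6 y = -835.93
-67.4 x + 120.0 y = 1857.90
Solving: x ≈ -17.581, y ≈ 5.608 km (keep extra digits for the depth step; rounded: -17.6, 5.6).
Then from the Seismometer 1 sphere: z² = 46.87² − (x − 5.3)² − (y − 17.6)² with x = -17.581, y = 5.608, so z ≈ 39.108 ≈ 39.1 km.
Check against Seismometer 4 (with the unrounded solution): distance 95.78 ≈ 95.79 km. ✓

x ≈ -17.6 km, y ≈ 5.6 km, depth ≈ 39.1 km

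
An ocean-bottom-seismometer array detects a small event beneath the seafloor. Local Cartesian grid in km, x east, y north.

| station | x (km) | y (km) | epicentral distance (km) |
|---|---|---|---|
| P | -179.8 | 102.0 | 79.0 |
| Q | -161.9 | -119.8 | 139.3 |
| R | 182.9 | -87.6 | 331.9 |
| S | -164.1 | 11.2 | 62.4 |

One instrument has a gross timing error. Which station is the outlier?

Solve using three stations at a time. Using P, R, S (subtract circle equations pairwise → linear system) gives (x, y) ≈ (-117.7, 53.0).
Distances from that point to each station vs reported:
  P: calculated 79.0 vs reported 79.0 → residual 0.0 km
  Q: calculated 178.4 vs reported 139.3 → residual 39.1 km
  R: calculated 331.9 vs reported 331.9 → residual 0.0 km
  S: calculated 62.5 vs reported 62.4 → residual 0.1 km
P, R, S are mutually consistent (residuals ≈ 0); Q is off by 39.1 km.

Q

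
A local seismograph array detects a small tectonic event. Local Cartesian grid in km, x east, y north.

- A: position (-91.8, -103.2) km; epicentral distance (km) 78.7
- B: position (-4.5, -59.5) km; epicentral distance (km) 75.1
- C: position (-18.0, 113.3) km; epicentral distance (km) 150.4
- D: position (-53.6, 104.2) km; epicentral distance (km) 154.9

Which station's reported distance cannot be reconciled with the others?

Solve using three stations at a time. Using A, B, C (subtract circle equations pairwise → linear system) gives (x, y) ≈ (-72.2, -27.0).
Distances from that point to each station vs reported:
  A: calculated 78.7 vs reported 78.7 → residual 0.0 km
  B: calculated 75.1 vs reported 75.1 → residual 0.0 km
  C: calculated 150.4 vs reported 150.4 → residual 0.0 km
  D: calculated 132.5 vs reported 154.9 → residual 22.4 km
A, B, C are mutually consistent (residuals ≈ 0); D is off by 22.4 km.

D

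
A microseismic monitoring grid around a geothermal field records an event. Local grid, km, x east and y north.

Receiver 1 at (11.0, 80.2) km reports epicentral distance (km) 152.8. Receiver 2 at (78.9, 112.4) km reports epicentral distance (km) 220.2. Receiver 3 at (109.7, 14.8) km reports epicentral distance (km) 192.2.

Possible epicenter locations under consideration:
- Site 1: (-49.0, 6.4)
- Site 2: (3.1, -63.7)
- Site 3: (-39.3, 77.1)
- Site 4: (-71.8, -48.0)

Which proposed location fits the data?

For each candidate, compare |candidate − station| to the reported distance:
Site 1: residuals Receiver 1 57.7, Receiver 2 54.1, Receiver 3 33.3 → max 57.7 km
Site 2: residuals Receiver 1 8.7, Receiver 2 28.5, Receiver 3 59.8 → max 59.8 km
Site 3: residuals Receiver 1 102.4, Receiver 2 96.8, Receiver 3 30.7 → max 102.4 km
Site 4: residuals Receiver 1 0.2, Receiver 2 0.1, Receiver 3 0.1 → max 0.2 km
Only Site 4 has all residuals ≈ 0.

Site 4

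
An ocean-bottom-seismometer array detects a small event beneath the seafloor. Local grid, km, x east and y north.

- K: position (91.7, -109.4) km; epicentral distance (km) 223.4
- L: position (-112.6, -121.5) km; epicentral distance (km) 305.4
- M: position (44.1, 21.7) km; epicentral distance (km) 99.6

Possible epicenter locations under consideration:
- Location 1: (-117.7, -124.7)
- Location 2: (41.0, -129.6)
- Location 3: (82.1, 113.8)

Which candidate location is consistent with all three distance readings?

For each candidate, compare |candidate − station| to the reported distance:
Location 1: residuals K 13.4, L 299.4, M 118.6 → max 299.4 km
Location 2: residuals K 168.8, L 151.6, M 51.7 → max 168.8 km
Location 3: residuals K 0.0, L 0.0, M 0.0 → max 0.0 km
Only Location 3 has all residuals ≈ 0.

Location 3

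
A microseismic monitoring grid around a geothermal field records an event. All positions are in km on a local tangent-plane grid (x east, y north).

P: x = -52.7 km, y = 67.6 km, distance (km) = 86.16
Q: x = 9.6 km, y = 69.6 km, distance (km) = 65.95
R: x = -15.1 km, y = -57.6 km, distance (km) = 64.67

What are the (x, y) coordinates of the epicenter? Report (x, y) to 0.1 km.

Circle about each station: (x + 52.7)² + (y − 67.6)² = 86.16²; (x − 9.6)² + (y − 69.6)² = 65.95²; (x + 15.1)² + (y + 57.6)² = 64.67².
Subtracting the P equation from the Q and R equations removes the quadratic terms:
124.6 x + 4.0 y = 663.41
75.2 x − 250.4 y = -559.94
Solving the 2×2 system: x ≈ 5.2, y ≈ 3.8 km.
Check against P (with the unrounded x, y): √((x + 52.7)²+(y − 67.6)²) = 86.16 ≈ 86.16 km. ✓

x ≈ 5.2 km, y ≈ 3.8 km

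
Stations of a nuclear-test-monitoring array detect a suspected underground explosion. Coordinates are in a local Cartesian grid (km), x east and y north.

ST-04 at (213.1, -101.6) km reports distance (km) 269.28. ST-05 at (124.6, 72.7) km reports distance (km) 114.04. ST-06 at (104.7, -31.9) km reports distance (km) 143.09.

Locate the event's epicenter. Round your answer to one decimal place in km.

Circle about each station: (x − 213.1)² + (y + 101.6)² = 269.28²; (x − 124.6)² + (y − 72.7)² = 114.04²; (x − 104.7)² + (y + 31.9)² = 143.09².
Subtracting the ST-04 equation from the ST-05 and ST-06 equations removes the quadratic terms:
-177.0 x + 348.6 y = 24582.88
-216.8 x + 139.4 y = 8282.50
Solving the 2×2 system: x ≈ 10.6, y ≈ 75.9 km.

10.6 km east, 75.9 km north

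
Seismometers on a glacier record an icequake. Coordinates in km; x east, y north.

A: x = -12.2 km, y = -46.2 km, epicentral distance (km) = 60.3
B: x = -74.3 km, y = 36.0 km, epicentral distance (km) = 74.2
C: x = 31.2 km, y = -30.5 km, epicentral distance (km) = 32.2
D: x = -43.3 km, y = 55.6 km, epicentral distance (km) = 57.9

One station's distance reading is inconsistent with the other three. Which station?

Solve using three stations at a time. Using A, B, D (subtract circle equations pairwise → linear system) gives (x, y) ≈ (-3.6, 13.5).
Distances from that point to each station vs reported:
  A: calculated 60.3 vs reported 60.3 → residual 0.0 km
  B: calculated 74.2 vs reported 74.2 → residual 0.0 km
  C: calculated 56.1 vs reported 32.2 → residual 23.9 km
  D: calculated 57.9 vs reported 57.9 → residual 0.0 km
A, B, D are mutually consistent (residuals ≈ 0); C is off by 23.9 km.

C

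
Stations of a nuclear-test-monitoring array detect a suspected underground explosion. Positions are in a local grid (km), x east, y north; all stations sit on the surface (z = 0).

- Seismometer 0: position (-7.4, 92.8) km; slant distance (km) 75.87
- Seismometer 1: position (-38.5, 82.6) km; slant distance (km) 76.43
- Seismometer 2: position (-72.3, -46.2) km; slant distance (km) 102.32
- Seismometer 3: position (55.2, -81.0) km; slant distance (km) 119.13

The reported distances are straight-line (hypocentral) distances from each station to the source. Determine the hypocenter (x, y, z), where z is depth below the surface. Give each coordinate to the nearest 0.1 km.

(0.1, 21.6, 25.1)

Each station gives a sphere (x−x_i)² + (y−y_i)² + z² = d_i² (stations at z=0).
Subtracting the Seismometer 0 sphere from Seismometer 1 and Seismometer 2: z² cancels, leaving linear equations in x and y:
-62.2 x − 20.4 y = -446.88
-129.8 x − 278.0 y = -6018.00
Solving: x ≈ 0.100, y ≈ 21.601 km (keep extra digits for the depth step; rounded: 0.1, 21.6).
Then from the Seismometer 0 sphere: z² = 75.87² − (x + 7.4)² − (y − 92.8)² with x = 0.100, y = 21.601, so z ≈ 25.114 ≈ 25.1 km.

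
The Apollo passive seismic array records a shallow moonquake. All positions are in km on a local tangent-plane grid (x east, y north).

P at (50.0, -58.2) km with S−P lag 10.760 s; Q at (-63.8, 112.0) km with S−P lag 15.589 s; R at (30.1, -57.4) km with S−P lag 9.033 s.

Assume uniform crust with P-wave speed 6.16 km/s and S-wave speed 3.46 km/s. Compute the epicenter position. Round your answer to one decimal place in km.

(-11.1, 0.8)

Distance from S−P lag: d = Δt · v_P v_S / (v_P − v_S) = Δt · (6.16·3.46)/(6.16−3.46) ≈ 7.8939·Δt.
So d_P = 84.94, d_Q = 123.06, d_R = 71.31 km.
Circle about each station: (x − 50.0)² + (y + 58.2)² = 84.94²; (x + 63.8)² + (y − 112.0)² = 123.06²; (x − 30.1)² + (y + 57.4)² = 71.31².
Subtracting pairs of circle equations eliminates x²+y² and gives linear equations (the radical axes):
-227.6 x + 340.4 y = 2798.24
-39.8 x + 1.6 y = 443.22
Solving the 2×2 system: x ≈ -11.1, y ≈ 0.8 km.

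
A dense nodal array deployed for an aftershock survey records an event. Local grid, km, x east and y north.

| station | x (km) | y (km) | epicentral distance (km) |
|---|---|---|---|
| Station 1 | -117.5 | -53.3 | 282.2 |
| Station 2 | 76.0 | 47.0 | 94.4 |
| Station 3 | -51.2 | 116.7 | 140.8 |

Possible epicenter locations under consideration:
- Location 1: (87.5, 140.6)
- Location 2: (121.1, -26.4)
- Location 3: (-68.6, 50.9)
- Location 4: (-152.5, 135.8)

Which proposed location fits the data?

For each candidate, compare |candidate − station| to the reported distance:
Location 1: residuals Station 1 0.0, Station 2 0.1, Station 3 0.1 → max 0.1 km
Location 2: residuals Station 1 42.1, Station 2 8.3, Station 3 83.2 → max 83.2 km
Location 3: residuals Station 1 167.1, Station 2 50.3, Station 3 72.7 → max 167.1 km
Location 4: residuals Station 1 89.9, Station 2 150.7, Station 3 37.7 → max 150.7 km
Only Location 1 has all residuals ≈ 0.

Location 1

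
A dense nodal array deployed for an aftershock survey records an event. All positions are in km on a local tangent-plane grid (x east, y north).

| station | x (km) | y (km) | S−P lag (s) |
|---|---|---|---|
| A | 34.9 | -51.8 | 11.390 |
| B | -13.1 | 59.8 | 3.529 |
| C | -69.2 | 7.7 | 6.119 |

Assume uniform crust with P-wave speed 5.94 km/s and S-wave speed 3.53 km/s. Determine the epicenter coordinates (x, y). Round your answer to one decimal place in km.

Distance from S−P lag: d = Δt · v_P v_S / (v_P − v_S) = Δt · (5.94·3.53)/(5.94−3.53) ≈ 8.7005·Δt.
So d_A = 99.10, d_B = 30.70, d_C = 53.24 km.
Circle about each station: (x − 34.9)² + (y + 51.8)² = 99.10²; (x + 13.1)² + (y − 59.8)² = 30.70²; (x + 69.2)² + (y − 7.7)² = 53.24².
Subtracting pairs of circle equations eliminates x²+y² and gives linear equations (the radical axes):
-96.0 x + 223.2 y = 8724.72
-208.2 x + 119.0 y = 7932.99
Solving the 2×2 system: x ≈ -20.9, y ≈ 30.1 km.

x ≈ -20.9 km, y ≈ 30.1 km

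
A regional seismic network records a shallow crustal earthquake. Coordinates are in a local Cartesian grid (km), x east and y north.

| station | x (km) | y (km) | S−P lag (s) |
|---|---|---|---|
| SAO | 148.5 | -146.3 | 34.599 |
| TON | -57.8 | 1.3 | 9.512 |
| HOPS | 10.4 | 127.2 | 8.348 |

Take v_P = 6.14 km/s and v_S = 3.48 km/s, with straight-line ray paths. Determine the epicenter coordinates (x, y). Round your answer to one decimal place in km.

x ≈ -25.4 km, y ≈ 70.5 km

Distance from S−P lag: d = Δt · v_P v_S / (v_P − v_S) = Δt · (6.14·3.48)/(6.14−3.48) ≈ 8.0328·Δt.
So d_SAO = 277.93, d_TON = 76.41, d_HOPS = 67.06 km.
Circle about each station: (x − 148.5)² + (y + 146.3)² = 277.93²; (x + 57.8)² + (y − 1.3)² = 76.41²; (x − 10.4)² + (y − 127.2)² = 67.06².
Subtracting pairs of circle equations eliminates x²+y² and gives linear equations (the radical axes):
-412.6 x + 295.2 y = 31293.19
-276.2 x + 547.0 y = 45580.10
Solving the 2×2 system: x ≈ -25.4, y ≈ 70.5 km.
Check against SAO (with the unrounded x, y): √((x − 148.5)²+(y + 146.3)²) = 277.93 ≈ 277.93 km. ✓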